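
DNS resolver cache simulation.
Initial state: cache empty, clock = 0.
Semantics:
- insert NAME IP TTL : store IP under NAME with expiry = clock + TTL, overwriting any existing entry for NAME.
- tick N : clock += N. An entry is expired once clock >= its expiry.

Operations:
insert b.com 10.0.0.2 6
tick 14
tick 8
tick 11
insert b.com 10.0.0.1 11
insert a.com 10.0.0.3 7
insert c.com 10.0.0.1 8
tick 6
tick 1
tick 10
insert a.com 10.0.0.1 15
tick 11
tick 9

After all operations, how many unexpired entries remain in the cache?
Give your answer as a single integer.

Answer: 0

Derivation:
Op 1: insert b.com -> 10.0.0.2 (expiry=0+6=6). clock=0
Op 2: tick 14 -> clock=14. purged={b.com}
Op 3: tick 8 -> clock=22.
Op 4: tick 11 -> clock=33.
Op 5: insert b.com -> 10.0.0.1 (expiry=33+11=44). clock=33
Op 6: insert a.com -> 10.0.0.3 (expiry=33+7=40). clock=33
Op 7: insert c.com -> 10.0.0.1 (expiry=33+8=41). clock=33
Op 8: tick 6 -> clock=39.
Op 9: tick 1 -> clock=40. purged={a.com}
Op 10: tick 10 -> clock=50. purged={b.com,c.com}
Op 11: insert a.com -> 10.0.0.1 (expiry=50+15=65). clock=50
Op 12: tick 11 -> clock=61.
Op 13: tick 9 -> clock=70. purged={a.com}
Final cache (unexpired): {} -> size=0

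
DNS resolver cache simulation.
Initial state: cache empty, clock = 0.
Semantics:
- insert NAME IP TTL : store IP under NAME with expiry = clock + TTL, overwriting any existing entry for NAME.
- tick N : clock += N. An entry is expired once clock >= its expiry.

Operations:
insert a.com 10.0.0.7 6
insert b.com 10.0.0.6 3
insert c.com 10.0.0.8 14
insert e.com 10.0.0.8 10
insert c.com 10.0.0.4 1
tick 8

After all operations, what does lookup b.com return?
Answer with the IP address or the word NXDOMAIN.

Op 1: insert a.com -> 10.0.0.7 (expiry=0+6=6). clock=0
Op 2: insert b.com -> 10.0.0.6 (expiry=0+3=3). clock=0
Op 3: insert c.com -> 10.0.0.8 (expiry=0+14=14). clock=0
Op 4: insert e.com -> 10.0.0.8 (expiry=0+10=10). clock=0
Op 5: insert c.com -> 10.0.0.4 (expiry=0+1=1). clock=0
Op 6: tick 8 -> clock=8. purged={a.com,b.com,c.com}
lookup b.com: not in cache (expired or never inserted)

Answer: NXDOMAIN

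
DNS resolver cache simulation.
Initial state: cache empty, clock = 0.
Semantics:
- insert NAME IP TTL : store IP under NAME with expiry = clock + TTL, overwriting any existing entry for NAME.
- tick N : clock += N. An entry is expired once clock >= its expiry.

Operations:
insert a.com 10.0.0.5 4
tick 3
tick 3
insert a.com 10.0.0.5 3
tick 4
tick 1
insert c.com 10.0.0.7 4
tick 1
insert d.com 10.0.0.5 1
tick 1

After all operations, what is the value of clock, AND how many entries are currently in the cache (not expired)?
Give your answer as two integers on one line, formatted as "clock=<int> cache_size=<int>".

Op 1: insert a.com -> 10.0.0.5 (expiry=0+4=4). clock=0
Op 2: tick 3 -> clock=3.
Op 3: tick 3 -> clock=6. purged={a.com}
Op 4: insert a.com -> 10.0.0.5 (expiry=6+3=9). clock=6
Op 5: tick 4 -> clock=10. purged={a.com}
Op 6: tick 1 -> clock=11.
Op 7: insert c.com -> 10.0.0.7 (expiry=11+4=15). clock=11
Op 8: tick 1 -> clock=12.
Op 9: insert d.com -> 10.0.0.5 (expiry=12+1=13). clock=12
Op 10: tick 1 -> clock=13. purged={d.com}
Final clock = 13
Final cache (unexpired): {c.com} -> size=1

Answer: clock=13 cache_size=1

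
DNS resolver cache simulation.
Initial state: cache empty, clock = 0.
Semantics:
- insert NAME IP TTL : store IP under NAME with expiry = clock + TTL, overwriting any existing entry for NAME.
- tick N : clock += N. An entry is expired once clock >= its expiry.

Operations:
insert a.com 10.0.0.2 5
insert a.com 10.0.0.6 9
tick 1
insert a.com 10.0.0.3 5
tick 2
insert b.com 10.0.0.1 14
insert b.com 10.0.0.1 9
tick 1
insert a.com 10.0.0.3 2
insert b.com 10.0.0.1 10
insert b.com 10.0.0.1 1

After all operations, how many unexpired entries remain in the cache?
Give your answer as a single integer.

Answer: 2

Derivation:
Op 1: insert a.com -> 10.0.0.2 (expiry=0+5=5). clock=0
Op 2: insert a.com -> 10.0.0.6 (expiry=0+9=9). clock=0
Op 3: tick 1 -> clock=1.
Op 4: insert a.com -> 10.0.0.3 (expiry=1+5=6). clock=1
Op 5: tick 2 -> clock=3.
Op 6: insert b.com -> 10.0.0.1 (expiry=3+14=17). clock=3
Op 7: insert b.com -> 10.0.0.1 (expiry=3+9=12). clock=3
Op 8: tick 1 -> clock=4.
Op 9: insert a.com -> 10.0.0.3 (expiry=4+2=6). clock=4
Op 10: insert b.com -> 10.0.0.1 (expiry=4+10=14). clock=4
Op 11: insert b.com -> 10.0.0.1 (expiry=4+1=5). clock=4
Final cache (unexpired): {a.com,b.com} -> size=2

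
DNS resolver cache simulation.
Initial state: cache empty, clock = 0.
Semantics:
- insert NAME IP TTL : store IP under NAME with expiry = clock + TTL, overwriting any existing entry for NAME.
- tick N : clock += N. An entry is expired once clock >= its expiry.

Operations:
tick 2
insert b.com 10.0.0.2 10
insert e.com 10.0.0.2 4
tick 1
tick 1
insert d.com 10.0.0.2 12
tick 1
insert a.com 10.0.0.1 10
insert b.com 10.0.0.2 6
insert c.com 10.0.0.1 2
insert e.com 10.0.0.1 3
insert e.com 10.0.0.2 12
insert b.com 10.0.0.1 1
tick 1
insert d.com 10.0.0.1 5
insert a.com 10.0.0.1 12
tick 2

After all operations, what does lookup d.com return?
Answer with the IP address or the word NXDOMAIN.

Op 1: tick 2 -> clock=2.
Op 2: insert b.com -> 10.0.0.2 (expiry=2+10=12). clock=2
Op 3: insert e.com -> 10.0.0.2 (expiry=2+4=6). clock=2
Op 4: tick 1 -> clock=3.
Op 5: tick 1 -> clock=4.
Op 6: insert d.com -> 10.0.0.2 (expiry=4+12=16). clock=4
Op 7: tick 1 -> clock=5.
Op 8: insert a.com -> 10.0.0.1 (expiry=5+10=15). clock=5
Op 9: insert b.com -> 10.0.0.2 (expiry=5+6=11). clock=5
Op 10: insert c.com -> 10.0.0.1 (expiry=5+2=7). clock=5
Op 11: insert e.com -> 10.0.0.1 (expiry=5+3=8). clock=5
Op 12: insert e.com -> 10.0.0.2 (expiry=5+12=17). clock=5
Op 13: insert b.com -> 10.0.0.1 (expiry=5+1=6). clock=5
Op 14: tick 1 -> clock=6. purged={b.com}
Op 15: insert d.com -> 10.0.0.1 (expiry=6+5=11). clock=6
Op 16: insert a.com -> 10.0.0.1 (expiry=6+12=18). clock=6
Op 17: tick 2 -> clock=8. purged={c.com}
lookup d.com: present, ip=10.0.0.1 expiry=11 > clock=8

Answer: 10.0.0.1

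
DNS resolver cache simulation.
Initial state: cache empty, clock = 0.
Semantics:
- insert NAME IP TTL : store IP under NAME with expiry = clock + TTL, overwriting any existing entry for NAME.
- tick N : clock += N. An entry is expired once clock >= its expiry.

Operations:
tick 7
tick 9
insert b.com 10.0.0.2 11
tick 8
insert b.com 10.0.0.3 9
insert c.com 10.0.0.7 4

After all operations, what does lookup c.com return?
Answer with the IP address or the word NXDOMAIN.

Op 1: tick 7 -> clock=7.
Op 2: tick 9 -> clock=16.
Op 3: insert b.com -> 10.0.0.2 (expiry=16+11=27). clock=16
Op 4: tick 8 -> clock=24.
Op 5: insert b.com -> 10.0.0.3 (expiry=24+9=33). clock=24
Op 6: insert c.com -> 10.0.0.7 (expiry=24+4=28). clock=24
lookup c.com: present, ip=10.0.0.7 expiry=28 > clock=24

Answer: 10.0.0.7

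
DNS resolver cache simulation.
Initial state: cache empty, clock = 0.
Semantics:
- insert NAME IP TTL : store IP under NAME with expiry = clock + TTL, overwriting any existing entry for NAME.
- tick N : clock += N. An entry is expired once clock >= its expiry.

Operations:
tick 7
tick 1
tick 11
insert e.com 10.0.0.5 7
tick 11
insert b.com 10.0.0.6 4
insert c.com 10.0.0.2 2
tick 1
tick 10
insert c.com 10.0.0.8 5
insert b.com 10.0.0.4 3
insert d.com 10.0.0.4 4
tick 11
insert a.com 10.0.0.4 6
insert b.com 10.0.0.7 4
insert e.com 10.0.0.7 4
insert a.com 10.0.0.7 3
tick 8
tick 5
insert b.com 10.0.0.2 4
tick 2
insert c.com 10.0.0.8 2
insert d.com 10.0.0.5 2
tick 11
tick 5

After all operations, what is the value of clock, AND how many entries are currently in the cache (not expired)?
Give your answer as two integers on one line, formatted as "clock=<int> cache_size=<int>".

Answer: clock=83 cache_size=0

Derivation:
Op 1: tick 7 -> clock=7.
Op 2: tick 1 -> clock=8.
Op 3: tick 11 -> clock=19.
Op 4: insert e.com -> 10.0.0.5 (expiry=19+7=26). clock=19
Op 5: tick 11 -> clock=30. purged={e.com}
Op 6: insert b.com -> 10.0.0.6 (expiry=30+4=34). clock=30
Op 7: insert c.com -> 10.0.0.2 (expiry=30+2=32). clock=30
Op 8: tick 1 -> clock=31.
Op 9: tick 10 -> clock=41. purged={b.com,c.com}
Op 10: insert c.com -> 10.0.0.8 (expiry=41+5=46). clock=41
Op 11: insert b.com -> 10.0.0.4 (expiry=41+3=44). clock=41
Op 12: insert d.com -> 10.0.0.4 (expiry=41+4=45). clock=41
Op 13: tick 11 -> clock=52. purged={b.com,c.com,d.com}
Op 14: insert a.com -> 10.0.0.4 (expiry=52+6=58). clock=52
Op 15: insert b.com -> 10.0.0.7 (expiry=52+4=56). clock=52
Op 16: insert e.com -> 10.0.0.7 (expiry=52+4=56). clock=52
Op 17: insert a.com -> 10.0.0.7 (expiry=52+3=55). clock=52
Op 18: tick 8 -> clock=60. purged={a.com,b.com,e.com}
Op 19: tick 5 -> clock=65.
Op 20: insert b.com -> 10.0.0.2 (expiry=65+4=69). clock=65
Op 21: tick 2 -> clock=67.
Op 22: insert c.com -> 10.0.0.8 (expiry=67+2=69). clock=67
Op 23: insert d.com -> 10.0.0.5 (expiry=67+2=69). clock=67
Op 24: tick 11 -> clock=78. purged={b.com,c.com,d.com}
Op 25: tick 5 -> clock=83.
Final clock = 83
Final cache (unexpired): {} -> size=0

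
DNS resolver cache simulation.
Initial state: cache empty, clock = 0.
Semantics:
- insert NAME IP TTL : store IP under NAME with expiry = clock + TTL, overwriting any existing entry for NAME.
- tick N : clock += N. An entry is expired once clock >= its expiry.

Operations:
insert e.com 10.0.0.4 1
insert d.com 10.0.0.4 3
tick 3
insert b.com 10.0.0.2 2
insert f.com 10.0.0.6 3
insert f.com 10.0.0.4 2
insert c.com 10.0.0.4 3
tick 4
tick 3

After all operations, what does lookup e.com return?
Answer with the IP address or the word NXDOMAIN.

Op 1: insert e.com -> 10.0.0.4 (expiry=0+1=1). clock=0
Op 2: insert d.com -> 10.0.0.4 (expiry=0+3=3). clock=0
Op 3: tick 3 -> clock=3. purged={d.com,e.com}
Op 4: insert b.com -> 10.0.0.2 (expiry=3+2=5). clock=3
Op 5: insert f.com -> 10.0.0.6 (expiry=3+3=6). clock=3
Op 6: insert f.com -> 10.0.0.4 (expiry=3+2=5). clock=3
Op 7: insert c.com -> 10.0.0.4 (expiry=3+3=6). clock=3
Op 8: tick 4 -> clock=7. purged={b.com,c.com,f.com}
Op 9: tick 3 -> clock=10.
lookup e.com: not in cache (expired or never inserted)

Answer: NXDOMAIN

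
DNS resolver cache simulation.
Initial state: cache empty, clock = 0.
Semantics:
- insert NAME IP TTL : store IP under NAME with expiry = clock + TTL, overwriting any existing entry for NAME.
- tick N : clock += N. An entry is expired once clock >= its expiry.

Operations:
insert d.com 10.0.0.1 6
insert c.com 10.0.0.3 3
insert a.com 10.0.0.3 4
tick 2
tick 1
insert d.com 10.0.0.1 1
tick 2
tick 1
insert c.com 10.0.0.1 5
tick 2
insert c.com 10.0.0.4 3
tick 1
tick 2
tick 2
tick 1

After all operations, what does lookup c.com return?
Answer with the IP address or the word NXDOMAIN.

Answer: NXDOMAIN

Derivation:
Op 1: insert d.com -> 10.0.0.1 (expiry=0+6=6). clock=0
Op 2: insert c.com -> 10.0.0.3 (expiry=0+3=3). clock=0
Op 3: insert a.com -> 10.0.0.3 (expiry=0+4=4). clock=0
Op 4: tick 2 -> clock=2.
Op 5: tick 1 -> clock=3. purged={c.com}
Op 6: insert d.com -> 10.0.0.1 (expiry=3+1=4). clock=3
Op 7: tick 2 -> clock=5. purged={a.com,d.com}
Op 8: tick 1 -> clock=6.
Op 9: insert c.com -> 10.0.0.1 (expiry=6+5=11). clock=6
Op 10: tick 2 -> clock=8.
Op 11: insert c.com -> 10.0.0.4 (expiry=8+3=11). clock=8
Op 12: tick 1 -> clock=9.
Op 13: tick 2 -> clock=11. purged={c.com}
Op 14: tick 2 -> clock=13.
Op 15: tick 1 -> clock=14.
lookup c.com: not in cache (expired or never inserted)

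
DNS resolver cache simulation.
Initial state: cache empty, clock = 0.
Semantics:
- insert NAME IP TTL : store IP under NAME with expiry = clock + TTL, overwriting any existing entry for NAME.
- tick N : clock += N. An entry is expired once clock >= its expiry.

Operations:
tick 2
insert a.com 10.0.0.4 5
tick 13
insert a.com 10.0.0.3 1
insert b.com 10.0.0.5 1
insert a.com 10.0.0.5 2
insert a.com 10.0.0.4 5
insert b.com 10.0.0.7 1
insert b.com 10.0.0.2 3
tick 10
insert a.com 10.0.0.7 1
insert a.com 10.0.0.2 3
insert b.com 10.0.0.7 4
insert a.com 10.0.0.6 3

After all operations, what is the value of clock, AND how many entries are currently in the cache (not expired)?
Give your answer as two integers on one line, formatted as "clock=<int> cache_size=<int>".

Op 1: tick 2 -> clock=2.
Op 2: insert a.com -> 10.0.0.4 (expiry=2+5=7). clock=2
Op 3: tick 13 -> clock=15. purged={a.com}
Op 4: insert a.com -> 10.0.0.3 (expiry=15+1=16). clock=15
Op 5: insert b.com -> 10.0.0.5 (expiry=15+1=16). clock=15
Op 6: insert a.com -> 10.0.0.5 (expiry=15+2=17). clock=15
Op 7: insert a.com -> 10.0.0.4 (expiry=15+5=20). clock=15
Op 8: insert b.com -> 10.0.0.7 (expiry=15+1=16). clock=15
Op 9: insert b.com -> 10.0.0.2 (expiry=15+3=18). clock=15
Op 10: tick 10 -> clock=25. purged={a.com,b.com}
Op 11: insert a.com -> 10.0.0.7 (expiry=25+1=26). clock=25
Op 12: insert a.com -> 10.0.0.2 (expiry=25+3=28). clock=25
Op 13: insert b.com -> 10.0.0.7 (expiry=25+4=29). clock=25
Op 14: insert a.com -> 10.0.0.6 (expiry=25+3=28). clock=25
Final clock = 25
Final cache (unexpired): {a.com,b.com} -> size=2

Answer: clock=25 cache_size=2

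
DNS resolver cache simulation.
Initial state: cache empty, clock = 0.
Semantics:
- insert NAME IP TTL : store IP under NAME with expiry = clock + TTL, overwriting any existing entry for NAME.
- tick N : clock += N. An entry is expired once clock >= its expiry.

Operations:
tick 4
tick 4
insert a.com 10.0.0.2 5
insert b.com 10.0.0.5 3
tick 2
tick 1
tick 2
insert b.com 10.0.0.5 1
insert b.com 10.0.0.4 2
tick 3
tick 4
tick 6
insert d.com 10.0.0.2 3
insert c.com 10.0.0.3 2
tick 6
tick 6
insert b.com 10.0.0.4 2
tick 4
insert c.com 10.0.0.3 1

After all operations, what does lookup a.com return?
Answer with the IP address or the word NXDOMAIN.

Op 1: tick 4 -> clock=4.
Op 2: tick 4 -> clock=8.
Op 3: insert a.com -> 10.0.0.2 (expiry=8+5=13). clock=8
Op 4: insert b.com -> 10.0.0.5 (expiry=8+3=11). clock=8
Op 5: tick 2 -> clock=10.
Op 6: tick 1 -> clock=11. purged={b.com}
Op 7: tick 2 -> clock=13. purged={a.com}
Op 8: insert b.com -> 10.0.0.5 (expiry=13+1=14). clock=13
Op 9: insert b.com -> 10.0.0.4 (expiry=13+2=15). clock=13
Op 10: tick 3 -> clock=16. purged={b.com}
Op 11: tick 4 -> clock=20.
Op 12: tick 6 -> clock=26.
Op 13: insert d.com -> 10.0.0.2 (expiry=26+3=29). clock=26
Op 14: insert c.com -> 10.0.0.3 (expiry=26+2=28). clock=26
Op 15: tick 6 -> clock=32. purged={c.com,d.com}
Op 16: tick 6 -> clock=38.
Op 17: insert b.com -> 10.0.0.4 (expiry=38+2=40). clock=38
Op 18: tick 4 -> clock=42. purged={b.com}
Op 19: insert c.com -> 10.0.0.3 (expiry=42+1=43). clock=42
lookup a.com: not in cache (expired or never inserted)

Answer: NXDOMAIN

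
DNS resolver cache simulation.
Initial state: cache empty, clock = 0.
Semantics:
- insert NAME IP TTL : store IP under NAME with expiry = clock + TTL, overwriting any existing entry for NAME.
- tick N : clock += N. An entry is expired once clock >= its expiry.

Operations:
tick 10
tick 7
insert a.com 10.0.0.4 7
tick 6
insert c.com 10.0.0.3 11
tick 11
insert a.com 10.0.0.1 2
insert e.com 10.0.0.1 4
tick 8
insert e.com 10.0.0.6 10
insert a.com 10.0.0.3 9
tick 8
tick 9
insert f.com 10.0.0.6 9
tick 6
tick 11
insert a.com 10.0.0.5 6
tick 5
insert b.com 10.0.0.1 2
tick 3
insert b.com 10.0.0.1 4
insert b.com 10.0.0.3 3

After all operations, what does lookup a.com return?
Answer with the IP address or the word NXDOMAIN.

Op 1: tick 10 -> clock=10.
Op 2: tick 7 -> clock=17.
Op 3: insert a.com -> 10.0.0.4 (expiry=17+7=24). clock=17
Op 4: tick 6 -> clock=23.
Op 5: insert c.com -> 10.0.0.3 (expiry=23+11=34). clock=23
Op 6: tick 11 -> clock=34. purged={a.com,c.com}
Op 7: insert a.com -> 10.0.0.1 (expiry=34+2=36). clock=34
Op 8: insert e.com -> 10.0.0.1 (expiry=34+4=38). clock=34
Op 9: tick 8 -> clock=42. purged={a.com,e.com}
Op 10: insert e.com -> 10.0.0.6 (expiry=42+10=52). clock=42
Op 11: insert a.com -> 10.0.0.3 (expiry=42+9=51). clock=42
Op 12: tick 8 -> clock=50.
Op 13: tick 9 -> clock=59. purged={a.com,e.com}
Op 14: insert f.com -> 10.0.0.6 (expiry=59+9=68). clock=59
Op 15: tick 6 -> clock=65.
Op 16: tick 11 -> clock=76. purged={f.com}
Op 17: insert a.com -> 10.0.0.5 (expiry=76+6=82). clock=76
Op 18: tick 5 -> clock=81.
Op 19: insert b.com -> 10.0.0.1 (expiry=81+2=83). clock=81
Op 20: tick 3 -> clock=84. purged={a.com,b.com}
Op 21: insert b.com -> 10.0.0.1 (expiry=84+4=88). clock=84
Op 22: insert b.com -> 10.0.0.3 (expiry=84+3=87). clock=84
lookup a.com: not in cache (expired or never inserted)

Answer: NXDOMAIN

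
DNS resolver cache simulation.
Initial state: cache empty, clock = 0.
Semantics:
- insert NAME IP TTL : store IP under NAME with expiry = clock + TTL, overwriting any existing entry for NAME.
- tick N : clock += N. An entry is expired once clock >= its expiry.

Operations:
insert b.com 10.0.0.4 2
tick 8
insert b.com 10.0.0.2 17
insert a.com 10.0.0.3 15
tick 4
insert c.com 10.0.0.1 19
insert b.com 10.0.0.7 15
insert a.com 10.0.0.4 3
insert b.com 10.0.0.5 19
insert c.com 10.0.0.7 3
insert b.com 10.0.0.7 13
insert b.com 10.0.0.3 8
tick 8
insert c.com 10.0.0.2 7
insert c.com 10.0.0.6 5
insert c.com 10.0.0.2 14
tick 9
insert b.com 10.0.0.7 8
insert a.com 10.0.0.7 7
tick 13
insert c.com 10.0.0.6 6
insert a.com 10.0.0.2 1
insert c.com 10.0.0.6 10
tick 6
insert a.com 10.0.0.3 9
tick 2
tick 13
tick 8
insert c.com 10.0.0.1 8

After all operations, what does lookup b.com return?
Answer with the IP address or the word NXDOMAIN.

Op 1: insert b.com -> 10.0.0.4 (expiry=0+2=2). clock=0
Op 2: tick 8 -> clock=8. purged={b.com}
Op 3: insert b.com -> 10.0.0.2 (expiry=8+17=25). clock=8
Op 4: insert a.com -> 10.0.0.3 (expiry=8+15=23). clock=8
Op 5: tick 4 -> clock=12.
Op 6: insert c.com -> 10.0.0.1 (expiry=12+19=31). clock=12
Op 7: insert b.com -> 10.0.0.7 (expiry=12+15=27). clock=12
Op 8: insert a.com -> 10.0.0.4 (expiry=12+3=15). clock=12
Op 9: insert b.com -> 10.0.0.5 (expiry=12+19=31). clock=12
Op 10: insert c.com -> 10.0.0.7 (expiry=12+3=15). clock=12
Op 11: insert b.com -> 10.0.0.7 (expiry=12+13=25). clock=12
Op 12: insert b.com -> 10.0.0.3 (expiry=12+8=20). clock=12
Op 13: tick 8 -> clock=20. purged={a.com,b.com,c.com}
Op 14: insert c.com -> 10.0.0.2 (expiry=20+7=27). clock=20
Op 15: insert c.com -> 10.0.0.6 (expiry=20+5=25). clock=20
Op 16: insert c.com -> 10.0.0.2 (expiry=20+14=34). clock=20
Op 17: tick 9 -> clock=29.
Op 18: insert b.com -> 10.0.0.7 (expiry=29+8=37). clock=29
Op 19: insert a.com -> 10.0.0.7 (expiry=29+7=36). clock=29
Op 20: tick 13 -> clock=42. purged={a.com,b.com,c.com}
Op 21: insert c.com -> 10.0.0.6 (expiry=42+6=48). clock=42
Op 22: insert a.com -> 10.0.0.2 (expiry=42+1=43). clock=42
Op 23: insert c.com -> 10.0.0.6 (expiry=42+10=52). clock=42
Op 24: tick 6 -> clock=48. purged={a.com}
Op 25: insert a.com -> 10.0.0.3 (expiry=48+9=57). clock=48
Op 26: tick 2 -> clock=50.
Op 27: tick 13 -> clock=63. purged={a.com,c.com}
Op 28: tick 8 -> clock=71.
Op 29: insert c.com -> 10.0.0.1 (expiry=71+8=79). clock=71
lookup b.com: not in cache (expired or never inserted)

Answer: NXDOMAIN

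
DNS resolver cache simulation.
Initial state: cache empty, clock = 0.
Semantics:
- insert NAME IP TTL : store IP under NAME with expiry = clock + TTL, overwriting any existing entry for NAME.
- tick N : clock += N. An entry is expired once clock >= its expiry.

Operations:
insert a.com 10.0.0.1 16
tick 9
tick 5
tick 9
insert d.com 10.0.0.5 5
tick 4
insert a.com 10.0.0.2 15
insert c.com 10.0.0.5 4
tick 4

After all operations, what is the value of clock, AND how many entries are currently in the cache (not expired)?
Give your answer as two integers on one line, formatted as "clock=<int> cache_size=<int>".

Op 1: insert a.com -> 10.0.0.1 (expiry=0+16=16). clock=0
Op 2: tick 9 -> clock=9.
Op 3: tick 5 -> clock=14.
Op 4: tick 9 -> clock=23. purged={a.com}
Op 5: insert d.com -> 10.0.0.5 (expiry=23+5=28). clock=23
Op 6: tick 4 -> clock=27.
Op 7: insert a.com -> 10.0.0.2 (expiry=27+15=42). clock=27
Op 8: insert c.com -> 10.0.0.5 (expiry=27+4=31). clock=27
Op 9: tick 4 -> clock=31. purged={c.com,d.com}
Final clock = 31
Final cache (unexpired): {a.com} -> size=1

Answer: clock=31 cache_size=1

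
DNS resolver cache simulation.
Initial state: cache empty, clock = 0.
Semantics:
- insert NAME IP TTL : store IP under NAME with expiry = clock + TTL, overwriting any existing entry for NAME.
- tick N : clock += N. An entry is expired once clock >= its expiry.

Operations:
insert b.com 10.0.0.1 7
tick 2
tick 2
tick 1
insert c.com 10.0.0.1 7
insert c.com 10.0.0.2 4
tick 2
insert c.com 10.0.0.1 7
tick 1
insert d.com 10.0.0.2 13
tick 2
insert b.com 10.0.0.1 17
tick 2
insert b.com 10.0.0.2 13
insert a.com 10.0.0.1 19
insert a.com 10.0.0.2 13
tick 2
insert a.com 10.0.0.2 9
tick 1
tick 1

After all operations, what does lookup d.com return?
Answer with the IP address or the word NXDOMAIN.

Op 1: insert b.com -> 10.0.0.1 (expiry=0+7=7). clock=0
Op 2: tick 2 -> clock=2.
Op 3: tick 2 -> clock=4.
Op 4: tick 1 -> clock=5.
Op 5: insert c.com -> 10.0.0.1 (expiry=5+7=12). clock=5
Op 6: insert c.com -> 10.0.0.2 (expiry=5+4=9). clock=5
Op 7: tick 2 -> clock=7. purged={b.com}
Op 8: insert c.com -> 10.0.0.1 (expiry=7+7=14). clock=7
Op 9: tick 1 -> clock=8.
Op 10: insert d.com -> 10.0.0.2 (expiry=8+13=21). clock=8
Op 11: tick 2 -> clock=10.
Op 12: insert b.com -> 10.0.0.1 (expiry=10+17=27). clock=10
Op 13: tick 2 -> clock=12.
Op 14: insert b.com -> 10.0.0.2 (expiry=12+13=25). clock=12
Op 15: insert a.com -> 10.0.0.1 (expiry=12+19=31). clock=12
Op 16: insert a.com -> 10.0.0.2 (expiry=12+13=25). clock=12
Op 17: tick 2 -> clock=14. purged={c.com}
Op 18: insert a.com -> 10.0.0.2 (expiry=14+9=23). clock=14
Op 19: tick 1 -> clock=15.
Op 20: tick 1 -> clock=16.
lookup d.com: present, ip=10.0.0.2 expiry=21 > clock=16

Answer: 10.0.0.2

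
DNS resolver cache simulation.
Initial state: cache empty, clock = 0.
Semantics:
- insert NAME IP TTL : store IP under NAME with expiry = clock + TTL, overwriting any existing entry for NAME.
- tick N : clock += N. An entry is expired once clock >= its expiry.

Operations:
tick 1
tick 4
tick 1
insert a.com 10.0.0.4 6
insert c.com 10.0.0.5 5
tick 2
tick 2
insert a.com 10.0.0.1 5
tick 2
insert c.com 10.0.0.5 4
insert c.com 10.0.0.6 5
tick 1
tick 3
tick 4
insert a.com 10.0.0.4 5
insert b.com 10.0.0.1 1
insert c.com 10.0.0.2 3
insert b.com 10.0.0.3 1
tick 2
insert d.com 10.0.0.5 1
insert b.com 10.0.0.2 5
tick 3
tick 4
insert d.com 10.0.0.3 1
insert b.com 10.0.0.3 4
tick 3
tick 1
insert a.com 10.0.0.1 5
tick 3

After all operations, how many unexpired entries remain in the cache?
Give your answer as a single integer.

Op 1: tick 1 -> clock=1.
Op 2: tick 4 -> clock=5.
Op 3: tick 1 -> clock=6.
Op 4: insert a.com -> 10.0.0.4 (expiry=6+6=12). clock=6
Op 5: insert c.com -> 10.0.0.5 (expiry=6+5=11). clock=6
Op 6: tick 2 -> clock=8.
Op 7: tick 2 -> clock=10.
Op 8: insert a.com -> 10.0.0.1 (expiry=10+5=15). clock=10
Op 9: tick 2 -> clock=12. purged={c.com}
Op 10: insert c.com -> 10.0.0.5 (expiry=12+4=16). clock=12
Op 11: insert c.com -> 10.0.0.6 (expiry=12+5=17). clock=12
Op 12: tick 1 -> clock=13.
Op 13: tick 3 -> clock=16. purged={a.com}
Op 14: tick 4 -> clock=20. purged={c.com}
Op 15: insert a.com -> 10.0.0.4 (expiry=20+5=25). clock=20
Op 16: insert b.com -> 10.0.0.1 (expiry=20+1=21). clock=20
Op 17: insert c.com -> 10.0.0.2 (expiry=20+3=23). clock=20
Op 18: insert b.com -> 10.0.0.3 (expiry=20+1=21). clock=20
Op 19: tick 2 -> clock=22. purged={b.com}
Op 20: insert d.com -> 10.0.0.5 (expiry=22+1=23). clock=22
Op 21: insert b.com -> 10.0.0.2 (expiry=22+5=27). clock=22
Op 22: tick 3 -> clock=25. purged={a.com,c.com,d.com}
Op 23: tick 4 -> clock=29. purged={b.com}
Op 24: insert d.com -> 10.0.0.3 (expiry=29+1=30). clock=29
Op 25: insert b.com -> 10.0.0.3 (expiry=29+4=33). clock=29
Op 26: tick 3 -> clock=32. purged={d.com}
Op 27: tick 1 -> clock=33. purged={b.com}
Op 28: insert a.com -> 10.0.0.1 (expiry=33+5=38). clock=33
Op 29: tick 3 -> clock=36.
Final cache (unexpired): {a.com} -> size=1

Answer: 1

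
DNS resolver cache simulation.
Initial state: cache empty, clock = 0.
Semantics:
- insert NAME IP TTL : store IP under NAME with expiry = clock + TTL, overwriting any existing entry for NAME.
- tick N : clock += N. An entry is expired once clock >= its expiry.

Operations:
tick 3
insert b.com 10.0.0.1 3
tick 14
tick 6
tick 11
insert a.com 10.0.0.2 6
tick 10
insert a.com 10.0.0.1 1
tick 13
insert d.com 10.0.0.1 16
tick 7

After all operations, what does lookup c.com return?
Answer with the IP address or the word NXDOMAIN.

Op 1: tick 3 -> clock=3.
Op 2: insert b.com -> 10.0.0.1 (expiry=3+3=6). clock=3
Op 3: tick 14 -> clock=17. purged={b.com}
Op 4: tick 6 -> clock=23.
Op 5: tick 11 -> clock=34.
Op 6: insert a.com -> 10.0.0.2 (expiry=34+6=40). clock=34
Op 7: tick 10 -> clock=44. purged={a.com}
Op 8: insert a.com -> 10.0.0.1 (expiry=44+1=45). clock=44
Op 9: tick 13 -> clock=57. purged={a.com}
Op 10: insert d.com -> 10.0.0.1 (expiry=57+16=73). clock=57
Op 11: tick 7 -> clock=64.
lookup c.com: not in cache (expired or never inserted)

Answer: NXDOMAIN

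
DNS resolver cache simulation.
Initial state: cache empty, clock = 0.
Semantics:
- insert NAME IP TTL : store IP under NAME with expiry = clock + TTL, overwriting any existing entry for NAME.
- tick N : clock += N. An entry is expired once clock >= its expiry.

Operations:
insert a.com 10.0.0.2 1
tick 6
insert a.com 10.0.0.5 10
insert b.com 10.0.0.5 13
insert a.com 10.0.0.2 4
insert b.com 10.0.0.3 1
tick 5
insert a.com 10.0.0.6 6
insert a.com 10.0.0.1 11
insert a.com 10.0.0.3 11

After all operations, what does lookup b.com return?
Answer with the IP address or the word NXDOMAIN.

Answer: NXDOMAIN

Derivation:
Op 1: insert a.com -> 10.0.0.2 (expiry=0+1=1). clock=0
Op 2: tick 6 -> clock=6. purged={a.com}
Op 3: insert a.com -> 10.0.0.5 (expiry=6+10=16). clock=6
Op 4: insert b.com -> 10.0.0.5 (expiry=6+13=19). clock=6
Op 5: insert a.com -> 10.0.0.2 (expiry=6+4=10). clock=6
Op 6: insert b.com -> 10.0.0.3 (expiry=6+1=7). clock=6
Op 7: tick 5 -> clock=11. purged={a.com,b.com}
Op 8: insert a.com -> 10.0.0.6 (expiry=11+6=17). clock=11
Op 9: insert a.com -> 10.0.0.1 (expiry=11+11=22). clock=11
Op 10: insert a.com -> 10.0.0.3 (expiry=11+11=22). clock=11
lookup b.com: not in cache (expired or never inserted)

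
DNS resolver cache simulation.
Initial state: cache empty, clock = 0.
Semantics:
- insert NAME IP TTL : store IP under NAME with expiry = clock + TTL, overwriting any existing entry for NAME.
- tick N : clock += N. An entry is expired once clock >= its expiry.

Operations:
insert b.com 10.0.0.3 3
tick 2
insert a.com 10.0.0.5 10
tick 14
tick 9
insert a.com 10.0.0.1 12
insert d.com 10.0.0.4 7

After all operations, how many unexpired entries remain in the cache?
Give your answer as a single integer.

Op 1: insert b.com -> 10.0.0.3 (expiry=0+3=3). clock=0
Op 2: tick 2 -> clock=2.
Op 3: insert a.com -> 10.0.0.5 (expiry=2+10=12). clock=2
Op 4: tick 14 -> clock=16. purged={a.com,b.com}
Op 5: tick 9 -> clock=25.
Op 6: insert a.com -> 10.0.0.1 (expiry=25+12=37). clock=25
Op 7: insert d.com -> 10.0.0.4 (expiry=25+7=32). clock=25
Final cache (unexpired): {a.com,d.com} -> size=2

Answer: 2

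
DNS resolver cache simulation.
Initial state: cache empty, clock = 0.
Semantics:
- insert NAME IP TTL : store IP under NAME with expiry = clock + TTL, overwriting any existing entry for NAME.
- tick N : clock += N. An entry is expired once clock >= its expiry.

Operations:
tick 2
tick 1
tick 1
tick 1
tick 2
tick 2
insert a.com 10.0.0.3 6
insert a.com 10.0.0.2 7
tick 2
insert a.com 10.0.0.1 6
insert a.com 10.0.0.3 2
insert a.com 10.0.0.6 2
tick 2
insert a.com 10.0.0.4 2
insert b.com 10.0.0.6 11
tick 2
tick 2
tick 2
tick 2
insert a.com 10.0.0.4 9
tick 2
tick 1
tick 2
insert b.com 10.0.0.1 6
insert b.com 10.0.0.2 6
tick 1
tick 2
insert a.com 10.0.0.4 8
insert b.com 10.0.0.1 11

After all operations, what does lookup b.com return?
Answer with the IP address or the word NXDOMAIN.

Answer: 10.0.0.1

Derivation:
Op 1: tick 2 -> clock=2.
Op 2: tick 1 -> clock=3.
Op 3: tick 1 -> clock=4.
Op 4: tick 1 -> clock=5.
Op 5: tick 2 -> clock=7.
Op 6: tick 2 -> clock=9.
Op 7: insert a.com -> 10.0.0.3 (expiry=9+6=15). clock=9
Op 8: insert a.com -> 10.0.0.2 (expiry=9+7=16). clock=9
Op 9: tick 2 -> clock=11.
Op 10: insert a.com -> 10.0.0.1 (expiry=11+6=17). clock=11
Op 11: insert a.com -> 10.0.0.3 (expiry=11+2=13). clock=11
Op 12: insert a.com -> 10.0.0.6 (expiry=11+2=13). clock=11
Op 13: tick 2 -> clock=13. purged={a.com}
Op 14: insert a.com -> 10.0.0.4 (expiry=13+2=15). clock=13
Op 15: insert b.com -> 10.0.0.6 (expiry=13+11=24). clock=13
Op 16: tick 2 -> clock=15. purged={a.com}
Op 17: tick 2 -> clock=17.
Op 18: tick 2 -> clock=19.
Op 19: tick 2 -> clock=21.
Op 20: insert a.com -> 10.0.0.4 (expiry=21+9=30). clock=21
Op 21: tick 2 -> clock=23.
Op 22: tick 1 -> clock=24. purged={b.com}
Op 23: tick 2 -> clock=26.
Op 24: insert b.com -> 10.0.0.1 (expiry=26+6=32). clock=26
Op 25: insert b.com -> 10.0.0.2 (expiry=26+6=32). clock=26
Op 26: tick 1 -> clock=27.
Op 27: tick 2 -> clock=29.
Op 28: insert a.com -> 10.0.0.4 (expiry=29+8=37). clock=29
Op 29: insert b.com -> 10.0.0.1 (expiry=29+11=40). clock=29
lookup b.com: present, ip=10.0.0.1 expiry=40 > clock=29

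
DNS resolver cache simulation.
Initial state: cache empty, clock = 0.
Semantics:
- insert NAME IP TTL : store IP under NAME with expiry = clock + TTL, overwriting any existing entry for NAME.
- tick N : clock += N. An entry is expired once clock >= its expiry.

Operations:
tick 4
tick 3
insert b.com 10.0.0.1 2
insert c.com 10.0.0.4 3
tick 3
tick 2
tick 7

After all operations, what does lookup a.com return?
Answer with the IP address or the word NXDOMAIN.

Op 1: tick 4 -> clock=4.
Op 2: tick 3 -> clock=7.
Op 3: insert b.com -> 10.0.0.1 (expiry=7+2=9). clock=7
Op 4: insert c.com -> 10.0.0.4 (expiry=7+3=10). clock=7
Op 5: tick 3 -> clock=10. purged={b.com,c.com}
Op 6: tick 2 -> clock=12.
Op 7: tick 7 -> clock=19.
lookup a.com: not in cache (expired or never inserted)

Answer: NXDOMAIN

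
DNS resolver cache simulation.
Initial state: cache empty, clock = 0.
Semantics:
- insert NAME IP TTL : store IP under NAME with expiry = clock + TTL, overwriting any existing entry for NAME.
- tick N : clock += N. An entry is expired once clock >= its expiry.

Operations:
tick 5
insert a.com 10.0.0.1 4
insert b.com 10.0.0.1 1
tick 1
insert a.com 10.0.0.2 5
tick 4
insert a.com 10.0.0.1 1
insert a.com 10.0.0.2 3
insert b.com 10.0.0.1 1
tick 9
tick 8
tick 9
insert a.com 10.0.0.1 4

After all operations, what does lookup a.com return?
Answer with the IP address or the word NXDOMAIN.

Answer: 10.0.0.1

Derivation:
Op 1: tick 5 -> clock=5.
Op 2: insert a.com -> 10.0.0.1 (expiry=5+4=9). clock=5
Op 3: insert b.com -> 10.0.0.1 (expiry=5+1=6). clock=5
Op 4: tick 1 -> clock=6. purged={b.com}
Op 5: insert a.com -> 10.0.0.2 (expiry=6+5=11). clock=6
Op 6: tick 4 -> clock=10.
Op 7: insert a.com -> 10.0.0.1 (expiry=10+1=11). clock=10
Op 8: insert a.com -> 10.0.0.2 (expiry=10+3=13). clock=10
Op 9: insert b.com -> 10.0.0.1 (expiry=10+1=11). clock=10
Op 10: tick 9 -> clock=19. purged={a.com,b.com}
Op 11: tick 8 -> clock=27.
Op 12: tick 9 -> clock=36.
Op 13: insert a.com -> 10.0.0.1 (expiry=36+4=40). clock=36
lookup a.com: present, ip=10.0.0.1 expiry=40 > clock=36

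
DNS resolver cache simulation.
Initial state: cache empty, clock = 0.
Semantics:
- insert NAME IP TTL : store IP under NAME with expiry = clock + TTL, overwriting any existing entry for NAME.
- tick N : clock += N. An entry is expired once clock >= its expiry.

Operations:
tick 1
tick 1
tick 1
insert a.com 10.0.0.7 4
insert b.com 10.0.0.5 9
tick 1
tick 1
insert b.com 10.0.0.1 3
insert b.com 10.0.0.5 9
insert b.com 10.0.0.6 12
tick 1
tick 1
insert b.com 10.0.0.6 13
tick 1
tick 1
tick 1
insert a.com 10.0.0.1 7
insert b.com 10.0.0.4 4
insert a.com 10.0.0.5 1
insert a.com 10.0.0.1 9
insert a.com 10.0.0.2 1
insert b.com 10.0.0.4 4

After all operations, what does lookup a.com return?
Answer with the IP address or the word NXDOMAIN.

Op 1: tick 1 -> clock=1.
Op 2: tick 1 -> clock=2.
Op 3: tick 1 -> clock=3.
Op 4: insert a.com -> 10.0.0.7 (expiry=3+4=7). clock=3
Op 5: insert b.com -> 10.0.0.5 (expiry=3+9=12). clock=3
Op 6: tick 1 -> clock=4.
Op 7: tick 1 -> clock=5.
Op 8: insert b.com -> 10.0.0.1 (expiry=5+3=8). clock=5
Op 9: insert b.com -> 10.0.0.5 (expiry=5+9=14). clock=5
Op 10: insert b.com -> 10.0.0.6 (expiry=5+12=17). clock=5
Op 11: tick 1 -> clock=6.
Op 12: tick 1 -> clock=7. purged={a.com}
Op 13: insert b.com -> 10.0.0.6 (expiry=7+13=20). clock=7
Op 14: tick 1 -> clock=8.
Op 15: tick 1 -> clock=9.
Op 16: tick 1 -> clock=10.
Op 17: insert a.com -> 10.0.0.1 (expiry=10+7=17). clock=10
Op 18: insert b.com -> 10.0.0.4 (expiry=10+4=14). clock=10
Op 19: insert a.com -> 10.0.0.5 (expiry=10+1=11). clock=10
Op 20: insert a.com -> 10.0.0.1 (expiry=10+9=19). clock=10
Op 21: insert a.com -> 10.0.0.2 (expiry=10+1=11). clock=10
Op 22: insert b.com -> 10.0.0.4 (expiry=10+4=14). clock=10
lookup a.com: present, ip=10.0.0.2 expiry=11 > clock=10

Answer: 10.0.0.2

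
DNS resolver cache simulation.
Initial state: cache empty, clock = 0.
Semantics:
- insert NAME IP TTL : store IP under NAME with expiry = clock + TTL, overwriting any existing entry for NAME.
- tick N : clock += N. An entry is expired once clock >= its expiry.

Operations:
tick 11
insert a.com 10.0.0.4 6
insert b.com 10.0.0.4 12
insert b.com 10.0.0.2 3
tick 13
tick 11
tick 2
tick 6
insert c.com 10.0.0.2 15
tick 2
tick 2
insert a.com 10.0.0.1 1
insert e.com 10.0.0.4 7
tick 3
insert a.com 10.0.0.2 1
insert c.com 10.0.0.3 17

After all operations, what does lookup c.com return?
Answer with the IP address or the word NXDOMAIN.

Op 1: tick 11 -> clock=11.
Op 2: insert a.com -> 10.0.0.4 (expiry=11+6=17). clock=11
Op 3: insert b.com -> 10.0.0.4 (expiry=11+12=23). clock=11
Op 4: insert b.com -> 10.0.0.2 (expiry=11+3=14). clock=11
Op 5: tick 13 -> clock=24. purged={a.com,b.com}
Op 6: tick 11 -> clock=35.
Op 7: tick 2 -> clock=37.
Op 8: tick 6 -> clock=43.
Op 9: insert c.com -> 10.0.0.2 (expiry=43+15=58). clock=43
Op 10: tick 2 -> clock=45.
Op 11: tick 2 -> clock=47.
Op 12: insert a.com -> 10.0.0.1 (expiry=47+1=48). clock=47
Op 13: insert e.com -> 10.0.0.4 (expiry=47+7=54). clock=47
Op 14: tick 3 -> clock=50. purged={a.com}
Op 15: insert a.com -> 10.0.0.2 (expiry=50+1=51). clock=50
Op 16: insert c.com -> 10.0.0.3 (expiry=50+17=67). clock=50
lookup c.com: present, ip=10.0.0.3 expiry=67 > clock=50

Answer: 10.0.0.3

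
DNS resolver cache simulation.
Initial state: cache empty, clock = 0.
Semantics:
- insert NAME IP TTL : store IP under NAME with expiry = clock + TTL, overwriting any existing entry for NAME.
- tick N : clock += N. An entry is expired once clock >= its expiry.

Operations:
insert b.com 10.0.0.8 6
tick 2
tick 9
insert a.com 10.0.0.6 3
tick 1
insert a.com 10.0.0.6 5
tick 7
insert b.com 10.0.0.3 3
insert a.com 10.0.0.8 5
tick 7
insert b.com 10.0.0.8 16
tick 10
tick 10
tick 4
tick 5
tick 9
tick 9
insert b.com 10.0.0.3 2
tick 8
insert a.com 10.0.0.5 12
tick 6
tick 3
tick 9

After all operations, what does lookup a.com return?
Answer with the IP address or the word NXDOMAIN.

Op 1: insert b.com -> 10.0.0.8 (expiry=0+6=6). clock=0
Op 2: tick 2 -> clock=2.
Op 3: tick 9 -> clock=11. purged={b.com}
Op 4: insert a.com -> 10.0.0.6 (expiry=11+3=14). clock=11
Op 5: tick 1 -> clock=12.
Op 6: insert a.com -> 10.0.0.6 (expiry=12+5=17). clock=12
Op 7: tick 7 -> clock=19. purged={a.com}
Op 8: insert b.com -> 10.0.0.3 (expiry=19+3=22). clock=19
Op 9: insert a.com -> 10.0.0.8 (expiry=19+5=24). clock=19
Op 10: tick 7 -> clock=26. purged={a.com,b.com}
Op 11: insert b.com -> 10.0.0.8 (expiry=26+16=42). clock=26
Op 12: tick 10 -> clock=36.
Op 13: tick 10 -> clock=46. purged={b.com}
Op 14: tick 4 -> clock=50.
Op 15: tick 5 -> clock=55.
Op 16: tick 9 -> clock=64.
Op 17: tick 9 -> clock=73.
Op 18: insert b.com -> 10.0.0.3 (expiry=73+2=75). clock=73
Op 19: tick 8 -> clock=81. purged={b.com}
Op 20: insert a.com -> 10.0.0.5 (expiry=81+12=93). clock=81
Op 21: tick 6 -> clock=87.
Op 22: tick 3 -> clock=90.
Op 23: tick 9 -> clock=99. purged={a.com}
lookup a.com: not in cache (expired or never inserted)

Answer: NXDOMAIN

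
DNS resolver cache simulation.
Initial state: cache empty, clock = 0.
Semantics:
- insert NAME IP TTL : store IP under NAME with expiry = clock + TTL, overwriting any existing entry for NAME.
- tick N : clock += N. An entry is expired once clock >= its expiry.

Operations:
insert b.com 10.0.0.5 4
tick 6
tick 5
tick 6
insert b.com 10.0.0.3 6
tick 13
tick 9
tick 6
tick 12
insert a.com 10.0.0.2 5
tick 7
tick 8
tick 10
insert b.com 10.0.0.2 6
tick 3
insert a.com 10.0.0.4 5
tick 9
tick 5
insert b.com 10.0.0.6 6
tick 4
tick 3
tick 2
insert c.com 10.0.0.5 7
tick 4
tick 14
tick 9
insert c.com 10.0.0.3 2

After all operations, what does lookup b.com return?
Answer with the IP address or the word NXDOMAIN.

Answer: NXDOMAIN

Derivation:
Op 1: insert b.com -> 10.0.0.5 (expiry=0+4=4). clock=0
Op 2: tick 6 -> clock=6. purged={b.com}
Op 3: tick 5 -> clock=11.
Op 4: tick 6 -> clock=17.
Op 5: insert b.com -> 10.0.0.3 (expiry=17+6=23). clock=17
Op 6: tick 13 -> clock=30. purged={b.com}
Op 7: tick 9 -> clock=39.
Op 8: tick 6 -> clock=45.
Op 9: tick 12 -> clock=57.
Op 10: insert a.com -> 10.0.0.2 (expiry=57+5=62). clock=57
Op 11: tick 7 -> clock=64. purged={a.com}
Op 12: tick 8 -> clock=72.
Op 13: tick 10 -> clock=82.
Op 14: insert b.com -> 10.0.0.2 (expiry=82+6=88). clock=82
Op 15: tick 3 -> clock=85.
Op 16: insert a.com -> 10.0.0.4 (expiry=85+5=90). clock=85
Op 17: tick 9 -> clock=94. purged={a.com,b.com}
Op 18: tick 5 -> clock=99.
Op 19: insert b.com -> 10.0.0.6 (expiry=99+6=105). clock=99
Op 20: tick 4 -> clock=103.
Op 21: tick 3 -> clock=106. purged={b.com}
Op 22: tick 2 -> clock=108.
Op 23: insert c.com -> 10.0.0.5 (expiry=108+7=115). clock=108
Op 24: tick 4 -> clock=112.
Op 25: tick 14 -> clock=126. purged={c.com}
Op 26: tick 9 -> clock=135.
Op 27: insert c.com -> 10.0.0.3 (expiry=135+2=137). clock=135
lookup b.com: not in cache (expired or never inserted)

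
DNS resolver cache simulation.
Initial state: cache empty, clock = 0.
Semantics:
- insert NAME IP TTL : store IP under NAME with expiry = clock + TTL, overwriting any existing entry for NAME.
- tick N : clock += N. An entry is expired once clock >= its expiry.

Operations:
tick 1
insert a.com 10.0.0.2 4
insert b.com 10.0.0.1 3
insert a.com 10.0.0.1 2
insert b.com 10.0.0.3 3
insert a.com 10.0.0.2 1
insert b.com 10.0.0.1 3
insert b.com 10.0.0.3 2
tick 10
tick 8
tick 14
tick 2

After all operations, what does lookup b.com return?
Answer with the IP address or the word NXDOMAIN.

Op 1: tick 1 -> clock=1.
Op 2: insert a.com -> 10.0.0.2 (expiry=1+4=5). clock=1
Op 3: insert b.com -> 10.0.0.1 (expiry=1+3=4). clock=1
Op 4: insert a.com -> 10.0.0.1 (expiry=1+2=3). clock=1
Op 5: insert b.com -> 10.0.0.3 (expiry=1+3=4). clock=1
Op 6: insert a.com -> 10.0.0.2 (expiry=1+1=2). clock=1
Op 7: insert b.com -> 10.0.0.1 (expiry=1+3=4). clock=1
Op 8: insert b.com -> 10.0.0.3 (expiry=1+2=3). clock=1
Op 9: tick 10 -> clock=11. purged={a.com,b.com}
Op 10: tick 8 -> clock=19.
Op 11: tick 14 -> clock=33.
Op 12: tick 2 -> clock=35.
lookup b.com: not in cache (expired or never inserted)

Answer: NXDOMAIN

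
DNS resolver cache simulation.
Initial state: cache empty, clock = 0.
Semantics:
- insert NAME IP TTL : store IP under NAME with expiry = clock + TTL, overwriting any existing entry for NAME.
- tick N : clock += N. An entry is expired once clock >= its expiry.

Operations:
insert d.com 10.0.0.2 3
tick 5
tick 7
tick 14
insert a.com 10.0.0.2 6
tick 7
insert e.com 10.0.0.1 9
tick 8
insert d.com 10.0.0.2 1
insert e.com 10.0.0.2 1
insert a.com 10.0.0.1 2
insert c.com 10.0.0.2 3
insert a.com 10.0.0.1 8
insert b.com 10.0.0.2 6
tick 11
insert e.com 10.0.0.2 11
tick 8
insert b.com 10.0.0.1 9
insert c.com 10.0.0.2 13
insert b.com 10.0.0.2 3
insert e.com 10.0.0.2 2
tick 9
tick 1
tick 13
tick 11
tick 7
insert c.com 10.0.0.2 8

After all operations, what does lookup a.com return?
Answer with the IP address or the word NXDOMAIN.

Op 1: insert d.com -> 10.0.0.2 (expiry=0+3=3). clock=0
Op 2: tick 5 -> clock=5. purged={d.com}
Op 3: tick 7 -> clock=12.
Op 4: tick 14 -> clock=26.
Op 5: insert a.com -> 10.0.0.2 (expiry=26+6=32). clock=26
Op 6: tick 7 -> clock=33. purged={a.com}
Op 7: insert e.com -> 10.0.0.1 (expiry=33+9=42). clock=33
Op 8: tick 8 -> clock=41.
Op 9: insert d.com -> 10.0.0.2 (expiry=41+1=42). clock=41
Op 10: insert e.com -> 10.0.0.2 (expiry=41+1=42). clock=41
Op 11: insert a.com -> 10.0.0.1 (expiry=41+2=43). clock=41
Op 12: insert c.com -> 10.0.0.2 (expiry=41+3=44). clock=41
Op 13: insert a.com -> 10.0.0.1 (expiry=41+8=49). clock=41
Op 14: insert b.com -> 10.0.0.2 (expiry=41+6=47). clock=41
Op 15: tick 11 -> clock=52. purged={a.com,b.com,c.com,d.com,e.com}
Op 16: insert e.com -> 10.0.0.2 (expiry=52+11=63). clock=52
Op 17: tick 8 -> clock=60.
Op 18: insert b.com -> 10.0.0.1 (expiry=60+9=69). clock=60
Op 19: insert c.com -> 10.0.0.2 (expiry=60+13=73). clock=60
Op 20: insert b.com -> 10.0.0.2 (expiry=60+3=63). clock=60
Op 21: insert e.com -> 10.0.0.2 (expiry=60+2=62). clock=60
Op 22: tick 9 -> clock=69. purged={b.com,e.com}
Op 23: tick 1 -> clock=70.
Op 24: tick 13 -> clock=83. purged={c.com}
Op 25: tick 11 -> clock=94.
Op 26: tick 7 -> clock=101.
Op 27: insert c.com -> 10.0.0.2 (expiry=101+8=109). clock=101
lookup a.com: not in cache (expired or never inserted)

Answer: NXDOMAIN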